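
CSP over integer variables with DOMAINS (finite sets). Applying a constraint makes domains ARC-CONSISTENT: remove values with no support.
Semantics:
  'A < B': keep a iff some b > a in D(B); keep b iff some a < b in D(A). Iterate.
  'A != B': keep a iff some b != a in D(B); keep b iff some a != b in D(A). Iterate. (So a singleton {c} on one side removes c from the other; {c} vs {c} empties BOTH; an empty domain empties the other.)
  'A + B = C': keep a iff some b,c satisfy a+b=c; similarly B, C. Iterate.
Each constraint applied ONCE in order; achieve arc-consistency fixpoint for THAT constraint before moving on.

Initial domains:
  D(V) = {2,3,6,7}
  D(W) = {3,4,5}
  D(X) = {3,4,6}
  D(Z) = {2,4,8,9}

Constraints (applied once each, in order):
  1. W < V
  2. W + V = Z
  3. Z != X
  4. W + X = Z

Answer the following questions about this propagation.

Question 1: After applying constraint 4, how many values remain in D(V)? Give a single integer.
Constraint 1 (W < V) on D(W)={3,4,5} D(V)={2,3,6,7}: V {2,3,6,7}->{6,7}
Constraint 2 (W + V = Z) on D(W)={3,4,5} D(V)={6,7} D(Z)={2,4,8,9}: W {3,4,5}->{3}; V {6,7}->{6}; Z {2,4,8,9}->{9}
Constraint 3 (Z != X) on D(Z)={9} D(X)={3,4,6}: no change
Constraint 4 (W + X = Z) on D(W)={3} D(X)={3,4,6} D(Z)={9}: X {3,4,6}->{6}
So after constraint 4: D(V)={6}, size = 1

Answer: 1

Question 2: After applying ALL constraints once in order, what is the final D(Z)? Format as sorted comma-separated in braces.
Constraint 1 (W < V) on D(W)={3,4,5} D(V)={2,3,6,7}: V {2,3,6,7}->{6,7}
Constraint 2 (W + V = Z) on D(W)={3,4,5} D(V)={6,7} D(Z)={2,4,8,9}: W {3,4,5}->{3}; V {6,7}->{6}; Z {2,4,8,9}->{9}
Constraint 3 (Z != X) on D(Z)={9} D(X)={3,4,6}: no change
Constraint 4 (W + X = Z) on D(W)={3} D(X)={3,4,6} D(Z)={9}: X {3,4,6}->{6}
So after all 4 constraints: D(Z) = {9}

Answer: {9}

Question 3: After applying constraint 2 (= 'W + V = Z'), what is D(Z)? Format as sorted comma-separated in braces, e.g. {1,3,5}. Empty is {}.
Answer: {9}

Derivation:
Constraint 1 (W < V) on D(W)={3,4,5} D(V)={2,3,6,7}: V {2,3,6,7}->{6,7}
Constraint 2 (W + V = Z) on D(W)={3,4,5} D(V)={6,7} D(Z)={2,4,8,9}: W {3,4,5}->{3}; V {6,7}->{6}; Z {2,4,8,9}->{9}
So after constraint 2: D(Z) = {9}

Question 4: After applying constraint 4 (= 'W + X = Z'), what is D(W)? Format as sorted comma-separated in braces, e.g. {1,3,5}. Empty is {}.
Answer: {3}

Derivation:
Constraint 1 (W < V) on D(W)={3,4,5} D(V)={2,3,6,7}: V {2,3,6,7}->{6,7}
Constraint 2 (W + V = Z) on D(W)={3,4,5} D(V)={6,7} D(Z)={2,4,8,9}: W {3,4,5}->{3}; V {6,7}->{6}; Z {2,4,8,9}->{9}
Constraint 3 (Z != X) on D(Z)={9} D(X)={3,4,6}: no change
Constraint 4 (W + X = Z) on D(W)={3} D(X)={3,4,6} D(Z)={9}: X {3,4,6}->{6}
So after constraint 4: D(W) = {3}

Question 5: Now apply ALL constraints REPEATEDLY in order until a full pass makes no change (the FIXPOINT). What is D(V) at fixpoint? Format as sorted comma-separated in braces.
pass 0 (initial): D(V)={2,3,6,7}
pass 1: V {2,3,6,7}->{6}; W {3,4,5}->{3}; X {3,4,6}->{6}; Z {2,4,8,9}->{9}
pass 2: no change
Fixpoint after 2 passes: D(V) = {6}

Answer: {6}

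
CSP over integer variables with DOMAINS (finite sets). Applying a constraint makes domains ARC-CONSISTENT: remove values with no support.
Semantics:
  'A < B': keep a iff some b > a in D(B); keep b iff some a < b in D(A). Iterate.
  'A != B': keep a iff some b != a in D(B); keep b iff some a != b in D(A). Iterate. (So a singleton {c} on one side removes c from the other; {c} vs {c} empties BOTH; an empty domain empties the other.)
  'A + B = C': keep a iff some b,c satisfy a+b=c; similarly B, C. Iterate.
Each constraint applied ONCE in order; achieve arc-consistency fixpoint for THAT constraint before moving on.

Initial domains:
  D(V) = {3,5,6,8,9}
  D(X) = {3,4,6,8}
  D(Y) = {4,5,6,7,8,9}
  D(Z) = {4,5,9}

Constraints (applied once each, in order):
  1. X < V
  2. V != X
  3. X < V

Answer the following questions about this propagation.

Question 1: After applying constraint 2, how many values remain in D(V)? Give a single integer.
Answer: 4

Derivation:
Constraint 1 (X < V) on D(X)={3,4,6,8} D(V)={3,5,6,8,9}: V {3,5,6,8,9}->{5,6,8,9}
Constraint 2 (V != X) on D(V)={5,6,8,9} D(X)={3,4,6,8}: no change
So after constraint 2: D(V)={5,6,8,9}, size = 4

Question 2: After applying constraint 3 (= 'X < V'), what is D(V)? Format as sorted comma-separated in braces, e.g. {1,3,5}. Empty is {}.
Answer: {5,6,8,9}

Derivation:
Constraint 1 (X < V) on D(X)={3,4,6,8} D(V)={3,5,6,8,9}: V {3,5,6,8,9}->{5,6,8,9}
Constraint 2 (V != X) on D(V)={5,6,8,9} D(X)={3,4,6,8}: no change
Constraint 3 (X < V) on D(X)={3,4,6,8} D(V)={5,6,8,9}: no change
So after constraint 3: D(V) = {5,6,8,9}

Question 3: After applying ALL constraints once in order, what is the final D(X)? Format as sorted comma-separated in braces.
Answer: {3,4,6,8}

Derivation:
Constraint 1 (X < V) on D(X)={3,4,6,8} D(V)={3,5,6,8,9}: V {3,5,6,8,9}->{5,6,8,9}
Constraint 2 (V != X) on D(V)={5,6,8,9} D(X)={3,4,6,8}: no change
Constraint 3 (X < V) on D(X)={3,4,6,8} D(V)={5,6,8,9}: no change
So after all 3 constraints: D(X) = {3,4,6,8}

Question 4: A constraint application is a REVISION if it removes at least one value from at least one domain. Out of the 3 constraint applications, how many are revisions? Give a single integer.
Constraint 1 (X < V) on D(X)={3,4,6,8} D(V)={3,5,6,8,9}: V {3,5,6,8,9}->{5,6,8,9} => REVISION
Constraint 2 (V != X) on D(V)={5,6,8,9} D(X)={3,4,6,8}: no change => not a revision
Constraint 3 (X < V) on D(X)={3,4,6,8} D(V)={5,6,8,9}: no change => not a revision
Total revisions = 1

Answer: 1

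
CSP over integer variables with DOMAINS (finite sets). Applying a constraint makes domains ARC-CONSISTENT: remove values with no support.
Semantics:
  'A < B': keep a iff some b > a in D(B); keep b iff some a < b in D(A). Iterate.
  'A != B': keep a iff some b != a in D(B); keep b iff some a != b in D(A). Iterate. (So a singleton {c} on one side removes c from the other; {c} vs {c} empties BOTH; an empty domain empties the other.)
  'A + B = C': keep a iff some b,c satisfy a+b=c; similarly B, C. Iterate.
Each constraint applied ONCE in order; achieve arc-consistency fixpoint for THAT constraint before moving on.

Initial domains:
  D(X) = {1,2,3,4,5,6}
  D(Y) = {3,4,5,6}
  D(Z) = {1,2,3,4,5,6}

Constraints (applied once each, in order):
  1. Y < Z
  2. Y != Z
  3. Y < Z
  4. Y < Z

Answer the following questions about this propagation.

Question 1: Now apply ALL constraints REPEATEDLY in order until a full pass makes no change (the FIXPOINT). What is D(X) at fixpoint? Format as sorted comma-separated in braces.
Answer: {1,2,3,4,5,6}

Derivation:
pass 0 (initial): D(X)={1,2,3,4,5,6}
pass 1: Y {3,4,5,6}->{3,4,5}; Z {1,2,3,4,5,6}->{4,5,6}
pass 2: no change
Fixpoint after 2 passes: D(X) = {1,2,3,4,5,6}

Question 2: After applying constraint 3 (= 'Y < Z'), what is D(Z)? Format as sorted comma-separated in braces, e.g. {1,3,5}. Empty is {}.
Constraint 1 (Y < Z) on D(Y)={3,4,5,6} D(Z)={1,2,3,4,5,6}: Y {3,4,5,6}->{3,4,5}; Z {1,2,3,4,5,6}->{4,5,6}
Constraint 2 (Y != Z) on D(Y)={3,4,5} D(Z)={4,5,6}: no change
Constraint 3 (Y < Z) on D(Y)={3,4,5} D(Z)={4,5,6}: no change
So after constraint 3: D(Z) = {4,5,6}

Answer: {4,5,6}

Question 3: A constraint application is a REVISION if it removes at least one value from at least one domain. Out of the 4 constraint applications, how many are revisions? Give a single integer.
Constraint 1 (Y < Z) on D(Y)={3,4,5,6} D(Z)={1,2,3,4,5,6}: Y {3,4,5,6}->{3,4,5}; Z {1,2,3,4,5,6}->{4,5,6} => REVISION
Constraint 2 (Y != Z) on D(Y)={3,4,5} D(Z)={4,5,6}: no change => not a revision
Constraint 3 (Y < Z) on D(Y)={3,4,5} D(Z)={4,5,6}: no change => not a revision
Constraint 4 (Y < Z) on D(Y)={3,4,5} D(Z)={4,5,6}: no change => not a revision
Total revisions = 1

Answer: 1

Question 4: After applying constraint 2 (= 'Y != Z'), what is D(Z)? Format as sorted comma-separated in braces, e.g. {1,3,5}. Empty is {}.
Answer: {4,5,6}

Derivation:
Constraint 1 (Y < Z) on D(Y)={3,4,5,6} D(Z)={1,2,3,4,5,6}: Y {3,4,5,6}->{3,4,5}; Z {1,2,3,4,5,6}->{4,5,6}
Constraint 2 (Y != Z) on D(Y)={3,4,5} D(Z)={4,5,6}: no change
So after constraint 2: D(Z) = {4,5,6}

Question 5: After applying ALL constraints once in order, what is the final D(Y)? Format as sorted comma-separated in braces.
Constraint 1 (Y < Z) on D(Y)={3,4,5,6} D(Z)={1,2,3,4,5,6}: Y {3,4,5,6}->{3,4,5}; Z {1,2,3,4,5,6}->{4,5,6}
Constraint 2 (Y != Z) on D(Y)={3,4,5} D(Z)={4,5,6}: no change
Constraint 3 (Y < Z) on D(Y)={3,4,5} D(Z)={4,5,6}: no change
Constraint 4 (Y < Z) on D(Y)={3,4,5} D(Z)={4,5,6}: no change
So after all 4 constraints: D(Y) = {3,4,5}

Answer: {3,4,5}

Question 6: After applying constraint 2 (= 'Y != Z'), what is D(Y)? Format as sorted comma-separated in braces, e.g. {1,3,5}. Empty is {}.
Answer: {3,4,5}

Derivation:
Constraint 1 (Y < Z) on D(Y)={3,4,5,6} D(Z)={1,2,3,4,5,6}: Y {3,4,5,6}->{3,4,5}; Z {1,2,3,4,5,6}->{4,5,6}
Constraint 2 (Y != Z) on D(Y)={3,4,5} D(Z)={4,5,6}: no change
So after constraint 2: D(Y) = {3,4,5}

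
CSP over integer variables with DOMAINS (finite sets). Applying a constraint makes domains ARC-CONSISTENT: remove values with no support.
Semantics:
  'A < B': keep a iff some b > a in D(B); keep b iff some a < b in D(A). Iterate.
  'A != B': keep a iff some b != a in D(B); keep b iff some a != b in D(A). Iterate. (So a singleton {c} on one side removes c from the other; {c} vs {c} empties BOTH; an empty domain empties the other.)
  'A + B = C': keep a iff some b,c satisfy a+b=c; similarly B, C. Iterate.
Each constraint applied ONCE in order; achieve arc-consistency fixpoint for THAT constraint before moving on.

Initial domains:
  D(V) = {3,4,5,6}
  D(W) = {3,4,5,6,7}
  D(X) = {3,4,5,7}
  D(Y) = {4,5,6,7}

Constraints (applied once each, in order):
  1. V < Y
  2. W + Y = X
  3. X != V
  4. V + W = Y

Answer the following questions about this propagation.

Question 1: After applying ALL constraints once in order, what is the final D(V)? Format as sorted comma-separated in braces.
Constraint 1 (V < Y) on D(V)={3,4,5,6} D(Y)={4,5,6,7}: no change
Constraint 2 (W + Y = X) on D(W)={3,4,5,6,7} D(Y)={4,5,6,7} D(X)={3,4,5,7}: W {3,4,5,6,7}->{3}; Y {4,5,6,7}->{4}; X {3,4,5,7}->{7}
Constraint 3 (X != V) on D(X)={7} D(V)={3,4,5,6}: no change
Constraint 4 (V + W = Y) on D(V)={3,4,5,6} D(W)={3} D(Y)={4}: V {3,4,5,6}->{}; W {3}->{}; Y {4}->{}
So after all 4 constraints: D(V) = {}

Answer: {}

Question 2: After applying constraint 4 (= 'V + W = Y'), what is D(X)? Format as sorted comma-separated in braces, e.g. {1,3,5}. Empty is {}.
Constraint 1 (V < Y) on D(V)={3,4,5,6} D(Y)={4,5,6,7}: no change
Constraint 2 (W + Y = X) on D(W)={3,4,5,6,7} D(Y)={4,5,6,7} D(X)={3,4,5,7}: W {3,4,5,6,7}->{3}; Y {4,5,6,7}->{4}; X {3,4,5,7}->{7}
Constraint 3 (X != V) on D(X)={7} D(V)={3,4,5,6}: no change
Constraint 4 (V + W = Y) on D(V)={3,4,5,6} D(W)={3} D(Y)={4}: V {3,4,5,6}->{}; W {3}->{}; Y {4}->{}
So after constraint 4: D(X) = {7}

Answer: {7}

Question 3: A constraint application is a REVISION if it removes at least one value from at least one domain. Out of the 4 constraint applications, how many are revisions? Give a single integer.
Answer: 2

Derivation:
Constraint 1 (V < Y) on D(V)={3,4,5,6} D(Y)={4,5,6,7}: no change => not a revision
Constraint 2 (W + Y = X) on D(W)={3,4,5,6,7} D(Y)={4,5,6,7} D(X)={3,4,5,7}: W {3,4,5,6,7}->{3}; Y {4,5,6,7}->{4}; X {3,4,5,7}->{7} => REVISION
Constraint 3 (X != V) on D(X)={7} D(V)={3,4,5,6}: no change => not a revision
Constraint 4 (V + W = Y) on D(V)={3,4,5,6} D(W)={3} D(Y)={4}: V {3,4,5,6}->{}; W {3}->{}; Y {4}->{} => REVISION
Total revisions = 2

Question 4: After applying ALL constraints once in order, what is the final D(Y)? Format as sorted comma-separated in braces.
Constraint 1 (V < Y) on D(V)={3,4,5,6} D(Y)={4,5,6,7}: no change
Constraint 2 (W + Y = X) on D(W)={3,4,5,6,7} D(Y)={4,5,6,7} D(X)={3,4,5,7}: W {3,4,5,6,7}->{3}; Y {4,5,6,7}->{4}; X {3,4,5,7}->{7}
Constraint 3 (X != V) on D(X)={7} D(V)={3,4,5,6}: no change
Constraint 4 (V + W = Y) on D(V)={3,4,5,6} D(W)={3} D(Y)={4}: V {3,4,5,6}->{}; W {3}->{}; Y {4}->{}
So after all 4 constraints: D(Y) = {}

Answer: {}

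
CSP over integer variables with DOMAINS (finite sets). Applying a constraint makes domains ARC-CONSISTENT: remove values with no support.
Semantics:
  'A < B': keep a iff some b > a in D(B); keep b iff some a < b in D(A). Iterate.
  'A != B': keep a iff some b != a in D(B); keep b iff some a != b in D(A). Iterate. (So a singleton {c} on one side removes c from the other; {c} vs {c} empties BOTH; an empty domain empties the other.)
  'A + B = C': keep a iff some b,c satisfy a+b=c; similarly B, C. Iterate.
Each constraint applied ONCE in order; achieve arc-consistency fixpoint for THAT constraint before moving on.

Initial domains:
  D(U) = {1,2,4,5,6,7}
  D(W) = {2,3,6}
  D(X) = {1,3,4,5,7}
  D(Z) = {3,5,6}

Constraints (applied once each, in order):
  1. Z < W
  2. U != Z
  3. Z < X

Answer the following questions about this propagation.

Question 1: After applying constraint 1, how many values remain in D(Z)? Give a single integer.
Answer: 2

Derivation:
Constraint 1 (Z < W) on D(Z)={3,5,6} D(W)={2,3,6}: Z {3,5,6}->{3,5}; W {2,3,6}->{6}
So after constraint 1: D(Z)={3,5}, size = 2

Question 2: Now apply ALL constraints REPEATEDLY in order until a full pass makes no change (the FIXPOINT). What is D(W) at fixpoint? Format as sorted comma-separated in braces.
pass 0 (initial): D(W)={2,3,6}
pass 1: W {2,3,6}->{6}; X {1,3,4,5,7}->{4,5,7}; Z {3,5,6}->{3,5}
pass 2: no change
Fixpoint after 2 passes: D(W) = {6}

Answer: {6}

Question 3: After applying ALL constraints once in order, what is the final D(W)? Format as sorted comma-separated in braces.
Answer: {6}

Derivation:
Constraint 1 (Z < W) on D(Z)={3,5,6} D(W)={2,3,6}: Z {3,5,6}->{3,5}; W {2,3,6}->{6}
Constraint 2 (U != Z) on D(U)={1,2,4,5,6,7} D(Z)={3,5}: no change
Constraint 3 (Z < X) on D(Z)={3,5} D(X)={1,3,4,5,7}: X {1,3,4,5,7}->{4,5,7}
So after all 3 constraints: D(W) = {6}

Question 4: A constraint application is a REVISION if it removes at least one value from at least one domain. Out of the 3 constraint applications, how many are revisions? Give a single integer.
Answer: 2

Derivation:
Constraint 1 (Z < W) on D(Z)={3,5,6} D(W)={2,3,6}: Z {3,5,6}->{3,5}; W {2,3,6}->{6} => REVISION
Constraint 2 (U != Z) on D(U)={1,2,4,5,6,7} D(Z)={3,5}: no change => not a revision
Constraint 3 (Z < X) on D(Z)={3,5} D(X)={1,3,4,5,7}: X {1,3,4,5,7}->{4,5,7} => REVISION
Total revisions = 2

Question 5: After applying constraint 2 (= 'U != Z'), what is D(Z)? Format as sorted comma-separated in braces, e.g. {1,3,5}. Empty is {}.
Constraint 1 (Z < W) on D(Z)={3,5,6} D(W)={2,3,6}: Z {3,5,6}->{3,5}; W {2,3,6}->{6}
Constraint 2 (U != Z) on D(U)={1,2,4,5,6,7} D(Z)={3,5}: no change
So after constraint 2: D(Z) = {3,5}

Answer: {3,5}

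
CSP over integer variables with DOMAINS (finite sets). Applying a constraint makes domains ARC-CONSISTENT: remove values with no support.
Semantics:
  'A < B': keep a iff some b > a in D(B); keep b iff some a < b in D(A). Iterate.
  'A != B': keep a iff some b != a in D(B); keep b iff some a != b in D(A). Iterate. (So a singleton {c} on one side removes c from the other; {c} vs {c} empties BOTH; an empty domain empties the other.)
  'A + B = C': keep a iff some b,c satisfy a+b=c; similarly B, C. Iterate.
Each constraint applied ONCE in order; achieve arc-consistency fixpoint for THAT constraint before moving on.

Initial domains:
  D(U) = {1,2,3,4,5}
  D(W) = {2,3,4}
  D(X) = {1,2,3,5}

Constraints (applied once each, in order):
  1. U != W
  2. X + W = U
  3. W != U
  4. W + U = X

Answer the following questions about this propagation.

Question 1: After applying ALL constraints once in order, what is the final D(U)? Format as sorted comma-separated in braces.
Constraint 1 (U != W) on D(U)={1,2,3,4,5} D(W)={2,3,4}: no change
Constraint 2 (X + W = U) on D(X)={1,2,3,5} D(W)={2,3,4} D(U)={1,2,3,4,5}: X {1,2,3,5}->{1,2,3}; U {1,2,3,4,5}->{3,4,5}
Constraint 3 (W != U) on D(W)={2,3,4} D(U)={3,4,5}: no change
Constraint 4 (W + U = X) on D(W)={2,3,4} D(U)={3,4,5} D(X)={1,2,3}: W {2,3,4}->{}; U {3,4,5}->{}; X {1,2,3}->{}
So after all 4 constraints: D(U) = {}

Answer: {}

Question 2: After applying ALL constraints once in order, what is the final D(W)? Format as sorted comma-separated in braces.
Answer: {}

Derivation:
Constraint 1 (U != W) on D(U)={1,2,3,4,5} D(W)={2,3,4}: no change
Constraint 2 (X + W = U) on D(X)={1,2,3,5} D(W)={2,3,4} D(U)={1,2,3,4,5}: X {1,2,3,5}->{1,2,3}; U {1,2,3,4,5}->{3,4,5}
Constraint 3 (W != U) on D(W)={2,3,4} D(U)={3,4,5}: no change
Constraint 4 (W + U = X) on D(W)={2,3,4} D(U)={3,4,5} D(X)={1,2,3}: W {2,3,4}->{}; U {3,4,5}->{}; X {1,2,3}->{}
So after all 4 constraints: D(W) = {}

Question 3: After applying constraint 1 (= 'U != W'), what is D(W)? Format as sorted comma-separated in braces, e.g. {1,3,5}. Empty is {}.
Constraint 1 (U != W) on D(U)={1,2,3,4,5} D(W)={2,3,4}: no change
So after constraint 1: D(W) = {2,3,4}

Answer: {2,3,4}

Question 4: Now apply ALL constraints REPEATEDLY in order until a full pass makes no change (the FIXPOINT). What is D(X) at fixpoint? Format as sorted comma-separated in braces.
pass 0 (initial): D(X)={1,2,3,5}
pass 1: U {1,2,3,4,5}->{}; W {2,3,4}->{}; X {1,2,3,5}->{}
pass 2: no change
Fixpoint after 2 passes: D(X) = {}

Answer: {}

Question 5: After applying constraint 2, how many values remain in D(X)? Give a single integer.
Answer: 3

Derivation:
Constraint 1 (U != W) on D(U)={1,2,3,4,5} D(W)={2,3,4}: no change
Constraint 2 (X + W = U) on D(X)={1,2,3,5} D(W)={2,3,4} D(U)={1,2,3,4,5}: X {1,2,3,5}->{1,2,3}; U {1,2,3,4,5}->{3,4,5}
So after constraint 2: D(X)={1,2,3}, size = 3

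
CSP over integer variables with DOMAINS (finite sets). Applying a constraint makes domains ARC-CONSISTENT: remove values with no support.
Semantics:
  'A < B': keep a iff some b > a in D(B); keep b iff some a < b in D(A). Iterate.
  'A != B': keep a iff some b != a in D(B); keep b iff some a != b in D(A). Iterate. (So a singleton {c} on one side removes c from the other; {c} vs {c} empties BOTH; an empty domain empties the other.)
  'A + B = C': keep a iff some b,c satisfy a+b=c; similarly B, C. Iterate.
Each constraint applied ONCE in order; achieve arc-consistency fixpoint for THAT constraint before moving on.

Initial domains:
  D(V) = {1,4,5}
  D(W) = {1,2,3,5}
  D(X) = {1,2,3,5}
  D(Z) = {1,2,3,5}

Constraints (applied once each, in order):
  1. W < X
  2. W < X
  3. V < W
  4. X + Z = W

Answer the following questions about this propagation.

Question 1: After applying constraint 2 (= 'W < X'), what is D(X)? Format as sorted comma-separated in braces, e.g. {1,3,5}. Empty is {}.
Constraint 1 (W < X) on D(W)={1,2,3,5} D(X)={1,2,3,5}: W {1,2,3,5}->{1,2,3}; X {1,2,3,5}->{2,3,5}
Constraint 2 (W < X) on D(W)={1,2,3} D(X)={2,3,5}: no change
So after constraint 2: D(X) = {2,3,5}

Answer: {2,3,5}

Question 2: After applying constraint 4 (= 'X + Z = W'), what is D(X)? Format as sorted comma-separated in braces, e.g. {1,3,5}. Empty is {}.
Answer: {2}

Derivation:
Constraint 1 (W < X) on D(W)={1,2,3,5} D(X)={1,2,3,5}: W {1,2,3,5}->{1,2,3}; X {1,2,3,5}->{2,3,5}
Constraint 2 (W < X) on D(W)={1,2,3} D(X)={2,3,5}: no change
Constraint 3 (V < W) on D(V)={1,4,5} D(W)={1,2,3}: V {1,4,5}->{1}; W {1,2,3}->{2,3}
Constraint 4 (X + Z = W) on D(X)={2,3,5} D(Z)={1,2,3,5} D(W)={2,3}: X {2,3,5}->{2}; Z {1,2,3,5}->{1}; W {2,3}->{3}
So after constraint 4: D(X) = {2}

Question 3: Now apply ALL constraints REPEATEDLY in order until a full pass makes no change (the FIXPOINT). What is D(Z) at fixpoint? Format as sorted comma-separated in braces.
Answer: {}

Derivation:
pass 0 (initial): D(Z)={1,2,3,5}
pass 1: V {1,4,5}->{1}; W {1,2,3,5}->{3}; X {1,2,3,5}->{2}; Z {1,2,3,5}->{1}
pass 2: V {1}->{}; W {3}->{}; X {2}->{}; Z {1}->{}
pass 3: no change
Fixpoint after 3 passes: D(Z) = {}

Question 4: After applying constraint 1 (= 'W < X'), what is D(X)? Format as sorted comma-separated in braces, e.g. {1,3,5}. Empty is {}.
Answer: {2,3,5}

Derivation:
Constraint 1 (W < X) on D(W)={1,2,3,5} D(X)={1,2,3,5}: W {1,2,3,5}->{1,2,3}; X {1,2,3,5}->{2,3,5}
So after constraint 1: D(X) = {2,3,5}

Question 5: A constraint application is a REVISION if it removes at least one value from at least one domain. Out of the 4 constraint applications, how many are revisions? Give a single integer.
Answer: 3

Derivation:
Constraint 1 (W < X) on D(W)={1,2,3,5} D(X)={1,2,3,5}: W {1,2,3,5}->{1,2,3}; X {1,2,3,5}->{2,3,5} => REVISION
Constraint 2 (W < X) on D(W)={1,2,3} D(X)={2,3,5}: no change => not a revision
Constraint 3 (V < W) on D(V)={1,4,5} D(W)={1,2,3}: V {1,4,5}->{1}; W {1,2,3}->{2,3} => REVISION
Constraint 4 (X + Z = W) on D(X)={2,3,5} D(Z)={1,2,3,5} D(W)={2,3}: X {2,3,5}->{2}; Z {1,2,3,5}->{1}; W {2,3}->{3} => REVISION
Total revisions = 3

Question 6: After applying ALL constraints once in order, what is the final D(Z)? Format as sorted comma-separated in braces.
Constraint 1 (W < X) on D(W)={1,2,3,5} D(X)={1,2,3,5}: W {1,2,3,5}->{1,2,3}; X {1,2,3,5}->{2,3,5}
Constraint 2 (W < X) on D(W)={1,2,3} D(X)={2,3,5}: no change
Constraint 3 (V < W) on D(V)={1,4,5} D(W)={1,2,3}: V {1,4,5}->{1}; W {1,2,3}->{2,3}
Constraint 4 (X + Z = W) on D(X)={2,3,5} D(Z)={1,2,3,5} D(W)={2,3}: X {2,3,5}->{2}; Z {1,2,3,5}->{1}; W {2,3}->{3}
So after all 4 constraints: D(Z) = {1}

Answer: {1}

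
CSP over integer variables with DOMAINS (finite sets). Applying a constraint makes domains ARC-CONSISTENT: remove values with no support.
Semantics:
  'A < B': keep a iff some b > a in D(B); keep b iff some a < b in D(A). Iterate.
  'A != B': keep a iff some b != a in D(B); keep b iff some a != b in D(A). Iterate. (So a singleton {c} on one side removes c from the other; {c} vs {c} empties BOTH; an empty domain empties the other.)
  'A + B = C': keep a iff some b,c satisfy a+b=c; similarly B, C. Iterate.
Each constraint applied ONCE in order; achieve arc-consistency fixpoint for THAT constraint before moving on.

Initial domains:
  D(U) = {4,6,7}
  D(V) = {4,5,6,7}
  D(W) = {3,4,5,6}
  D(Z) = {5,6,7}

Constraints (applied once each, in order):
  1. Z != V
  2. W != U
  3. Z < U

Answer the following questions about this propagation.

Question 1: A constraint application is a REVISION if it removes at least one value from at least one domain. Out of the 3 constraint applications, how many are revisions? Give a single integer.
Answer: 1

Derivation:
Constraint 1 (Z != V) on D(Z)={5,6,7} D(V)={4,5,6,7}: no change => not a revision
Constraint 2 (W != U) on D(W)={3,4,5,6} D(U)={4,6,7}: no change => not a revision
Constraint 3 (Z < U) on D(Z)={5,6,7} D(U)={4,6,7}: Z {5,6,7}->{5,6}; U {4,6,7}->{6,7} => REVISION
Total revisions = 1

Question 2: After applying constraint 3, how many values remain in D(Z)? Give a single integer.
Constraint 1 (Z != V) on D(Z)={5,6,7} D(V)={4,5,6,7}: no change
Constraint 2 (W != U) on D(W)={3,4,5,6} D(U)={4,6,7}: no change
Constraint 3 (Z < U) on D(Z)={5,6,7} D(U)={4,6,7}: Z {5,6,7}->{5,6}; U {4,6,7}->{6,7}
So after constraint 3: D(Z)={5,6}, size = 2

Answer: 2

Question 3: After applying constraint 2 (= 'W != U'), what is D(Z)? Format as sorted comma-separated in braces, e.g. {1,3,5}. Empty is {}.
Answer: {5,6,7}

Derivation:
Constraint 1 (Z != V) on D(Z)={5,6,7} D(V)={4,5,6,7}: no change
Constraint 2 (W != U) on D(W)={3,4,5,6} D(U)={4,6,7}: no change
So after constraint 2: D(Z) = {5,6,7}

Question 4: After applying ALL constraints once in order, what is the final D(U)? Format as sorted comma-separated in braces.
Constraint 1 (Z != V) on D(Z)={5,6,7} D(V)={4,5,6,7}: no change
Constraint 2 (W != U) on D(W)={3,4,5,6} D(U)={4,6,7}: no change
Constraint 3 (Z < U) on D(Z)={5,6,7} D(U)={4,6,7}: Z {5,6,7}->{5,6}; U {4,6,7}->{6,7}
So after all 3 constraints: D(U) = {6,7}

Answer: {6,7}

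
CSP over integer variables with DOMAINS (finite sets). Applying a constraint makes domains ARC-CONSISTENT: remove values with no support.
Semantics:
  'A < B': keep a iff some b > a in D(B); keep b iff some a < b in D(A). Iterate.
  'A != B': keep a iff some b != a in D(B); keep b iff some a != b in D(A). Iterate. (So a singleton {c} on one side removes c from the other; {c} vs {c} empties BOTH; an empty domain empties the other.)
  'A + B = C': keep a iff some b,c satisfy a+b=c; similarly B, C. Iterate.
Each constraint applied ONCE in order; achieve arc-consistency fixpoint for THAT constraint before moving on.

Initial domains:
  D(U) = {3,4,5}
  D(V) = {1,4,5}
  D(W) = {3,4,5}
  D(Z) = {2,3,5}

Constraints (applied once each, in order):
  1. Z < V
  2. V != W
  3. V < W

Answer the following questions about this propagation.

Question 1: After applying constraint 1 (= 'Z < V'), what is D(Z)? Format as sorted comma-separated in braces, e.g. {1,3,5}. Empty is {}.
Constraint 1 (Z < V) on D(Z)={2,3,5} D(V)={1,4,5}: Z {2,3,5}->{2,3}; V {1,4,5}->{4,5}
So after constraint 1: D(Z) = {2,3}

Answer: {2,3}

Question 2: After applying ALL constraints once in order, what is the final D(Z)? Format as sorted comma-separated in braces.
Constraint 1 (Z < V) on D(Z)={2,3,5} D(V)={1,4,5}: Z {2,3,5}->{2,3}; V {1,4,5}->{4,5}
Constraint 2 (V != W) on D(V)={4,5} D(W)={3,4,5}: no change
Constraint 3 (V < W) on D(V)={4,5} D(W)={3,4,5}: V {4,5}->{4}; W {3,4,5}->{5}
So after all 3 constraints: D(Z) = {2,3}

Answer: {2,3}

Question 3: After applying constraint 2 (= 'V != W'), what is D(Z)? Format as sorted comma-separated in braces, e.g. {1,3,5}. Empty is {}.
Answer: {2,3}

Derivation:
Constraint 1 (Z < V) on D(Z)={2,3,5} D(V)={1,4,5}: Z {2,3,5}->{2,3}; V {1,4,5}->{4,5}
Constraint 2 (V != W) on D(V)={4,5} D(W)={3,4,5}: no change
So after constraint 2: D(Z) = {2,3}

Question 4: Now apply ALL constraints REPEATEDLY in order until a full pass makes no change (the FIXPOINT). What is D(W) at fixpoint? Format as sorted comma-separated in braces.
pass 0 (initial): D(W)={3,4,5}
pass 1: V {1,4,5}->{4}; W {3,4,5}->{5}; Z {2,3,5}->{2,3}
pass 2: no change
Fixpoint after 2 passes: D(W) = {5}

Answer: {5}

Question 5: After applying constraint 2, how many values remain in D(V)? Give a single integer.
Answer: 2

Derivation:
Constraint 1 (Z < V) on D(Z)={2,3,5} D(V)={1,4,5}: Z {2,3,5}->{2,3}; V {1,4,5}->{4,5}
Constraint 2 (V != W) on D(V)={4,5} D(W)={3,4,5}: no change
So after constraint 2: D(V)={4,5}, size = 2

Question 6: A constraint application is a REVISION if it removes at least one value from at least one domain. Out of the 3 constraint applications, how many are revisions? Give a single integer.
Answer: 2

Derivation:
Constraint 1 (Z < V) on D(Z)={2,3,5} D(V)={1,4,5}: Z {2,3,5}->{2,3}; V {1,4,5}->{4,5} => REVISION
Constraint 2 (V != W) on D(V)={4,5} D(W)={3,4,5}: no change => not a revision
Constraint 3 (V < W) on D(V)={4,5} D(W)={3,4,5}: V {4,5}->{4}; W {3,4,5}->{5} => REVISION
Total revisions = 2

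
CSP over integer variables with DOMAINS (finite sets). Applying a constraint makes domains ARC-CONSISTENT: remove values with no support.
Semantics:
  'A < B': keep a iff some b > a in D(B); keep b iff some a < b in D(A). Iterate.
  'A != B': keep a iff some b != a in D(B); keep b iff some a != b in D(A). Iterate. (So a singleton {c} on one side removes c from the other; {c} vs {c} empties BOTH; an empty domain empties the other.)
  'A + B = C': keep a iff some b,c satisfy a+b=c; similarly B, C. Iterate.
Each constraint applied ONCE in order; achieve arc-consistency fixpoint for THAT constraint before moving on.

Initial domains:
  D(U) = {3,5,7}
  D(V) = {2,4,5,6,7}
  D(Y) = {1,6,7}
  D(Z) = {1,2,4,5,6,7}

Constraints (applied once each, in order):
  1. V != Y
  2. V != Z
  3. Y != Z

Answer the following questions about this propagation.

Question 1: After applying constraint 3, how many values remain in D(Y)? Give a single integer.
Answer: 3

Derivation:
Constraint 1 (V != Y) on D(V)={2,4,5,6,7} D(Y)={1,6,7}: no change
Constraint 2 (V != Z) on D(V)={2,4,5,6,7} D(Z)={1,2,4,5,6,7}: no change
Constraint 3 (Y != Z) on D(Y)={1,6,7} D(Z)={1,2,4,5,6,7}: no change
So after constraint 3: D(Y)={1,6,7}, size = 3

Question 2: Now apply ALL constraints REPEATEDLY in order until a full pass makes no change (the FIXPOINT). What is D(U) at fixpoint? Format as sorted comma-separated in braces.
Answer: {3,5,7}

Derivation:
pass 0 (initial): D(U)={3,5,7}
pass 1: no change
Fixpoint after 1 passes: D(U) = {3,5,7}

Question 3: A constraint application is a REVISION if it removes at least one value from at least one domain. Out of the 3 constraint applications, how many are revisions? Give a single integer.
Constraint 1 (V != Y) on D(V)={2,4,5,6,7} D(Y)={1,6,7}: no change => not a revision
Constraint 2 (V != Z) on D(V)={2,4,5,6,7} D(Z)={1,2,4,5,6,7}: no change => not a revision
Constraint 3 (Y != Z) on D(Y)={1,6,7} D(Z)={1,2,4,5,6,7}: no change => not a revision
Total revisions = 0

Answer: 0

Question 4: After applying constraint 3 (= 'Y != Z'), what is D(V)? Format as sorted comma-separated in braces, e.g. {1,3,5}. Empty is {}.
Constraint 1 (V != Y) on D(V)={2,4,5,6,7} D(Y)={1,6,7}: no change
Constraint 2 (V != Z) on D(V)={2,4,5,6,7} D(Z)={1,2,4,5,6,7}: no change
Constraint 3 (Y != Z) on D(Y)={1,6,7} D(Z)={1,2,4,5,6,7}: no change
So after constraint 3: D(V) = {2,4,5,6,7}

Answer: {2,4,5,6,7}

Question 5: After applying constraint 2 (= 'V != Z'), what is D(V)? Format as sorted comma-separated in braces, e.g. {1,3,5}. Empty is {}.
Answer: {2,4,5,6,7}

Derivation:
Constraint 1 (V != Y) on D(V)={2,4,5,6,7} D(Y)={1,6,7}: no change
Constraint 2 (V != Z) on D(V)={2,4,5,6,7} D(Z)={1,2,4,5,6,7}: no change
So after constraint 2: D(V) = {2,4,5,6,7}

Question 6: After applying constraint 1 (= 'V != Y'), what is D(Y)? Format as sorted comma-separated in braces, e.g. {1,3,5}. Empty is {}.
Constraint 1 (V != Y) on D(V)={2,4,5,6,7} D(Y)={1,6,7}: no change
So after constraint 1: D(Y) = {1,6,7}

Answer: {1,6,7}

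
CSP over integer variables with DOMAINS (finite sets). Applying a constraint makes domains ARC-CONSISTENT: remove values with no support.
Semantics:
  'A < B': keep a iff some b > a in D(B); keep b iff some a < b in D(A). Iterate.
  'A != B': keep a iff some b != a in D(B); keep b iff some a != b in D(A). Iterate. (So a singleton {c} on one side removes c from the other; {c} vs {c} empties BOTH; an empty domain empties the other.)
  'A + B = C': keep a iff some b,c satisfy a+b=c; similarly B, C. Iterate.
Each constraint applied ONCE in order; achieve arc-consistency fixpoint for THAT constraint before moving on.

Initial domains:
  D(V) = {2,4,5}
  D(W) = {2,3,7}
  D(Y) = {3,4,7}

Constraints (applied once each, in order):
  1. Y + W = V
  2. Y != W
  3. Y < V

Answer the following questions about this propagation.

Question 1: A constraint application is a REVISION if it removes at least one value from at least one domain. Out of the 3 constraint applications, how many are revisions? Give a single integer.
Constraint 1 (Y + W = V) on D(Y)={3,4,7} D(W)={2,3,7} D(V)={2,4,5}: Y {3,4,7}->{3}; W {2,3,7}->{2}; V {2,4,5}->{5} => REVISION
Constraint 2 (Y != W) on D(Y)={3} D(W)={2}: no change => not a revision
Constraint 3 (Y < V) on D(Y)={3} D(V)={5}: no change => not a revision
Total revisions = 1

Answer: 1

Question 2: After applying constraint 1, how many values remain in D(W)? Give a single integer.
Constraint 1 (Y + W = V) on D(Y)={3,4,7} D(W)={2,3,7} D(V)={2,4,5}: Y {3,4,7}->{3}; W {2,3,7}->{2}; V {2,4,5}->{5}
So after constraint 1: D(W)={2}, size = 1

Answer: 1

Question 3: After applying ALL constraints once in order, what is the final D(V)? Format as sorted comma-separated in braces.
Constraint 1 (Y + W = V) on D(Y)={3,4,7} D(W)={2,3,7} D(V)={2,4,5}: Y {3,4,7}->{3}; W {2,3,7}->{2}; V {2,4,5}->{5}
Constraint 2 (Y != W) on D(Y)={3} D(W)={2}: no change
Constraint 3 (Y < V) on D(Y)={3} D(V)={5}: no change
So after all 3 constraints: D(V) = {5}

Answer: {5}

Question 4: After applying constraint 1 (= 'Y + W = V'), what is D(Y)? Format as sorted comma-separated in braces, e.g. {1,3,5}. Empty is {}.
Answer: {3}

Derivation:
Constraint 1 (Y + W = V) on D(Y)={3,4,7} D(W)={2,3,7} D(V)={2,4,5}: Y {3,4,7}->{3}; W {2,3,7}->{2}; V {2,4,5}->{5}
So after constraint 1: D(Y) = {3}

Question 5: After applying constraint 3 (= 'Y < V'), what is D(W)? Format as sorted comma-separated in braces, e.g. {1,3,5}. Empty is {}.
Constraint 1 (Y + W = V) on D(Y)={3,4,7} D(W)={2,3,7} D(V)={2,4,5}: Y {3,4,7}->{3}; W {2,3,7}->{2}; V {2,4,5}->{5}
Constraint 2 (Y != W) on D(Y)={3} D(W)={2}: no change
Constraint 3 (Y < V) on D(Y)={3} D(V)={5}: no change
So after constraint 3: D(W) = {2}

Answer: {2}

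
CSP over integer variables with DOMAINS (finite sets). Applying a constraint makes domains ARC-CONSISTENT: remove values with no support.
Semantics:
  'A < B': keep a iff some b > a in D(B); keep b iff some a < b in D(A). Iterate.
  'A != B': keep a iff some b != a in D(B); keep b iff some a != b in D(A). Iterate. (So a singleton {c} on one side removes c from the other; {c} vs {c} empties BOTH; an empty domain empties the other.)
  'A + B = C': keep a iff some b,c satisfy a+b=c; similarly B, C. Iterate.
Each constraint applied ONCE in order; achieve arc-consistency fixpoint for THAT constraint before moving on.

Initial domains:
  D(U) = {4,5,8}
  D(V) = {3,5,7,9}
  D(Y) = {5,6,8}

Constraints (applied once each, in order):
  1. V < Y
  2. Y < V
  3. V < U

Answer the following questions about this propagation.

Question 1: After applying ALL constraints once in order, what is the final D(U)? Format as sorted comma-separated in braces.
Constraint 1 (V < Y) on D(V)={3,5,7,9} D(Y)={5,6,8}: V {3,5,7,9}->{3,5,7}
Constraint 2 (Y < V) on D(Y)={5,6,8} D(V)={3,5,7}: Y {5,6,8}->{5,6}; V {3,5,7}->{7}
Constraint 3 (V < U) on D(V)={7} D(U)={4,5,8}: U {4,5,8}->{8}
So after all 3 constraints: D(U) = {8}

Answer: {8}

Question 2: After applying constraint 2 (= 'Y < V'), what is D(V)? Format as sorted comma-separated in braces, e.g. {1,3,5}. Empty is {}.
Constraint 1 (V < Y) on D(V)={3,5,7,9} D(Y)={5,6,8}: V {3,5,7,9}->{3,5,7}
Constraint 2 (Y < V) on D(Y)={5,6,8} D(V)={3,5,7}: Y {5,6,8}->{5,6}; V {3,5,7}->{7}
So after constraint 2: D(V) = {7}

Answer: {7}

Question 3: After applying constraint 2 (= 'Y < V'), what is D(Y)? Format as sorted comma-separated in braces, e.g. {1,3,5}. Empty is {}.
Answer: {5,6}

Derivation:
Constraint 1 (V < Y) on D(V)={3,5,7,9} D(Y)={5,6,8}: V {3,5,7,9}->{3,5,7}
Constraint 2 (Y < V) on D(Y)={5,6,8} D(V)={3,5,7}: Y {5,6,8}->{5,6}; V {3,5,7}->{7}
So after constraint 2: D(Y) = {5,6}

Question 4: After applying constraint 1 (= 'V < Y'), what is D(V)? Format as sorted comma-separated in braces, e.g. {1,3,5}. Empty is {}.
Constraint 1 (V < Y) on D(V)={3,5,7,9} D(Y)={5,6,8}: V {3,5,7,9}->{3,5,7}
So after constraint 1: D(V) = {3,5,7}

Answer: {3,5,7}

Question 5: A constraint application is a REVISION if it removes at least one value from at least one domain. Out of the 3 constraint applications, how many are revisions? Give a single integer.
Answer: 3

Derivation:
Constraint 1 (V < Y) on D(V)={3,5,7,9} D(Y)={5,6,8}: V {3,5,7,9}->{3,5,7} => REVISION
Constraint 2 (Y < V) on D(Y)={5,6,8} D(V)={3,5,7}: Y {5,6,8}->{5,6}; V {3,5,7}->{7} => REVISION
Constraint 3 (V < U) on D(V)={7} D(U)={4,5,8}: U {4,5,8}->{8} => REVISION
Total revisions = 3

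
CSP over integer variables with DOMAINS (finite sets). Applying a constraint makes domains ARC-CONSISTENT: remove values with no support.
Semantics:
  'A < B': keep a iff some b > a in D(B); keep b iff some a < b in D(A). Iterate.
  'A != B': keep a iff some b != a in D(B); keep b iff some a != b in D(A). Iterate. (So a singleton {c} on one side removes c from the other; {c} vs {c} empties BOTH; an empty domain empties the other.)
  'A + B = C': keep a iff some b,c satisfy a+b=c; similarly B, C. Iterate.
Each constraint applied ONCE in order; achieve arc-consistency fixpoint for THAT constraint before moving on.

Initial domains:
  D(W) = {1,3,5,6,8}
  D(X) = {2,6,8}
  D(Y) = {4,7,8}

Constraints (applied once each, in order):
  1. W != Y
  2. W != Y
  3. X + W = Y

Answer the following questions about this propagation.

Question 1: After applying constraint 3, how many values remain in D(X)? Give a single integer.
Answer: 2

Derivation:
Constraint 1 (W != Y) on D(W)={1,3,5,6,8} D(Y)={4,7,8}: no change
Constraint 2 (W != Y) on D(W)={1,3,5,6,8} D(Y)={4,7,8}: no change
Constraint 3 (X + W = Y) on D(X)={2,6,8} D(W)={1,3,5,6,8} D(Y)={4,7,8}: X {2,6,8}->{2,6}; W {1,3,5,6,8}->{1,5,6}; Y {4,7,8}->{7,8}
So after constraint 3: D(X)={2,6}, size = 2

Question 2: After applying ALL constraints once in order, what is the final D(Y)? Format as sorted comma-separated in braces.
Answer: {7,8}

Derivation:
Constraint 1 (W != Y) on D(W)={1,3,5,6,8} D(Y)={4,7,8}: no change
Constraint 2 (W != Y) on D(W)={1,3,5,6,8} D(Y)={4,7,8}: no change
Constraint 3 (X + W = Y) on D(X)={2,6,8} D(W)={1,3,5,6,8} D(Y)={4,7,8}: X {2,6,8}->{2,6}; W {1,3,5,6,8}->{1,5,6}; Y {4,7,8}->{7,8}
So after all 3 constraints: D(Y) = {7,8}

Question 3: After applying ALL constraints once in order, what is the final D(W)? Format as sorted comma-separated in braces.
Constraint 1 (W != Y) on D(W)={1,3,5,6,8} D(Y)={4,7,8}: no change
Constraint 2 (W != Y) on D(W)={1,3,5,6,8} D(Y)={4,7,8}: no change
Constraint 3 (X + W = Y) on D(X)={2,6,8} D(W)={1,3,5,6,8} D(Y)={4,7,8}: X {2,6,8}->{2,6}; W {1,3,5,6,8}->{1,5,6}; Y {4,7,8}->{7,8}
So after all 3 constraints: D(W) = {1,5,6}

Answer: {1,5,6}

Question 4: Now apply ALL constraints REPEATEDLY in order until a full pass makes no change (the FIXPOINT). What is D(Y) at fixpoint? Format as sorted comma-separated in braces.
pass 0 (initial): D(Y)={4,7,8}
pass 1: W {1,3,5,6,8}->{1,5,6}; X {2,6,8}->{2,6}; Y {4,7,8}->{7,8}
pass 2: no change
Fixpoint after 2 passes: D(Y) = {7,8}

Answer: {7,8}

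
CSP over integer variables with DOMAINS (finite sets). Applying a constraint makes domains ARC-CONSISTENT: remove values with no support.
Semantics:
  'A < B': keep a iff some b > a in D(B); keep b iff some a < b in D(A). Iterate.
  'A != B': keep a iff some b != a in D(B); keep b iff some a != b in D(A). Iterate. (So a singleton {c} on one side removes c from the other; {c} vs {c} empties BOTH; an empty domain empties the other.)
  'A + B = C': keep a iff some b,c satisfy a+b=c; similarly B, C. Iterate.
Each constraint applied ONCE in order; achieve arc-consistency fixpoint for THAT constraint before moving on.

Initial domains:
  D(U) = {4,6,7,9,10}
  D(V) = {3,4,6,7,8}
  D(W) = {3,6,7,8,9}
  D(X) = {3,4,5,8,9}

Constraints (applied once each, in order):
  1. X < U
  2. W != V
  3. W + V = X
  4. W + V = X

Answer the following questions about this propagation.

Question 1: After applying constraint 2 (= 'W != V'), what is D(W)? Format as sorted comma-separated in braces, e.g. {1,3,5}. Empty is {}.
Answer: {3,6,7,8,9}

Derivation:
Constraint 1 (X < U) on D(X)={3,4,5,8,9} D(U)={4,6,7,9,10}: no change
Constraint 2 (W != V) on D(W)={3,6,7,8,9} D(V)={3,4,6,7,8}: no change
So after constraint 2: D(W) = {3,6,7,8,9}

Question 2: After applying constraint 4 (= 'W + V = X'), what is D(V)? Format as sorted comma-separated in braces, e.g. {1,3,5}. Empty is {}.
Answer: {3,6}

Derivation:
Constraint 1 (X < U) on D(X)={3,4,5,8,9} D(U)={4,6,7,9,10}: no change
Constraint 2 (W != V) on D(W)={3,6,7,8,9} D(V)={3,4,6,7,8}: no change
Constraint 3 (W + V = X) on D(W)={3,6,7,8,9} D(V)={3,4,6,7,8} D(X)={3,4,5,8,9}: W {3,6,7,8,9}->{3,6}; V {3,4,6,7,8}->{3,6}; X {3,4,5,8,9}->{9}
Constraint 4 (W + V = X) on D(W)={3,6} D(V)={3,6} D(X)={9}: no change
So after constraint 4: D(V) = {3,6}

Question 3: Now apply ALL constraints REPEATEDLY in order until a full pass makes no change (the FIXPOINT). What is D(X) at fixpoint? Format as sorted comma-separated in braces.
Answer: {9}

Derivation:
pass 0 (initial): D(X)={3,4,5,8,9}
pass 1: V {3,4,6,7,8}->{3,6}; W {3,6,7,8,9}->{3,6}; X {3,4,5,8,9}->{9}
pass 2: U {4,6,7,9,10}->{10}
pass 3: no change
Fixpoint after 3 passes: D(X) = {9}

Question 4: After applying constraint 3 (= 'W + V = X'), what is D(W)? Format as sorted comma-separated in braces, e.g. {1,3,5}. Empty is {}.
Constraint 1 (X < U) on D(X)={3,4,5,8,9} D(U)={4,6,7,9,10}: no change
Constraint 2 (W != V) on D(W)={3,6,7,8,9} D(V)={3,4,6,7,8}: no change
Constraint 3 (W + V = X) on D(W)={3,6,7,8,9} D(V)={3,4,6,7,8} D(X)={3,4,5,8,9}: W {3,6,7,8,9}->{3,6}; V {3,4,6,7,8}->{3,6}; X {3,4,5,8,9}->{9}
So after constraint 3: D(W) = {3,6}

Answer: {3,6}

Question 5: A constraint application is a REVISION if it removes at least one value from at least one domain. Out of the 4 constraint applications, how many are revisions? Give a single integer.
Answer: 1

Derivation:
Constraint 1 (X < U) on D(X)={3,4,5,8,9} D(U)={4,6,7,9,10}: no change => not a revision
Constraint 2 (W != V) on D(W)={3,6,7,8,9} D(V)={3,4,6,7,8}: no change => not a revision
Constraint 3 (W + V = X) on D(W)={3,6,7,8,9} D(V)={3,4,6,7,8} D(X)={3,4,5,8,9}: W {3,6,7,8,9}->{3,6}; V {3,4,6,7,8}->{3,6}; X {3,4,5,8,9}->{9} => REVISION
Constraint 4 (W + V = X) on D(W)={3,6} D(V)={3,6} D(X)={9}: no change => not a revision
Total revisions = 1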